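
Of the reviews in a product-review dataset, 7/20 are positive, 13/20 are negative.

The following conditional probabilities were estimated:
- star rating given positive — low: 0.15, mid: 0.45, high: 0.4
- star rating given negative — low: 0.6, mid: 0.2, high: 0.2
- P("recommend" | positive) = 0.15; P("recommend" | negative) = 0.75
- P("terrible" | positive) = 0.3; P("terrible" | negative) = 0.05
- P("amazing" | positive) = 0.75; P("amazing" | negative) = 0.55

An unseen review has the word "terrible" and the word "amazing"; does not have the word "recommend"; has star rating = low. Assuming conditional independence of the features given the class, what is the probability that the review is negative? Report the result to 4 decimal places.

positive: 0.35 × 0.15 × (1−0.15) × 0.3 × 0.75 = 0.010040625
negative: 0.65 × 0.6 × (1−0.75) × 0.05 × 0.55 = 0.00268125
P(negative | x) = 0.00268125 / 0.012721875 ≈ 0.2108

0.2108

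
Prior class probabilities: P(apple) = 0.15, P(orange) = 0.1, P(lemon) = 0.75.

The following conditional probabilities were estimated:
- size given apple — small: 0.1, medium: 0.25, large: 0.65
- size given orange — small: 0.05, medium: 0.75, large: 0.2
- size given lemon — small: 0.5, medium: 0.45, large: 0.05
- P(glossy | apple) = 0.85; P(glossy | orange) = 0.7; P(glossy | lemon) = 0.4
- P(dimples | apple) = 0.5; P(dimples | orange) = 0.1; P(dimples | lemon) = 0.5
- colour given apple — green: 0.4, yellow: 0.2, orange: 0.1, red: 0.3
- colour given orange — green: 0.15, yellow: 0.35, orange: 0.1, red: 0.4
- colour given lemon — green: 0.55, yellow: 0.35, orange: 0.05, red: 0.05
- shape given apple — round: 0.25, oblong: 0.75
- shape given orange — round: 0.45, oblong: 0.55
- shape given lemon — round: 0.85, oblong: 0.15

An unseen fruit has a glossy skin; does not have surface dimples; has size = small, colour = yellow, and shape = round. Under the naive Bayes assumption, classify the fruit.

apple: 0.15 × 0.1 × 0.85 × (1−0.5) × 0.2 × 0.25 = 0.00031875
orange: 0.1 × 0.05 × 0.7 × (1−0.1) × 0.35 × 0.45 = 0.000496125
lemon: 0.75 × 0.5 × 0.4 × (1−0.5) × 0.35 × 0.85 = 0.0223125
Highest score → lemon.

lemon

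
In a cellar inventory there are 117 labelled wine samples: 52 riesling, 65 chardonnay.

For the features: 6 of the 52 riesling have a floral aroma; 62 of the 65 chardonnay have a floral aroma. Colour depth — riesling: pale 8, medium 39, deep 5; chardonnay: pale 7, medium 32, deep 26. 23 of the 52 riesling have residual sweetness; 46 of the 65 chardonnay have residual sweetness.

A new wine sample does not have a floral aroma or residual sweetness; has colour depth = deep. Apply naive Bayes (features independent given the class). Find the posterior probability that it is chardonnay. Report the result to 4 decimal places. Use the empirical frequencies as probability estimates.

riesling: (52/117) × (46/52) × (5/52) × (29/52) ≈ 0.021083
chardonnay: (65/117) × (3/65) × (26/65) × (19/65) ≈ 0.00299803
P(chardonnay | x) = 0.00299803 / 0.02408103 ≈ 0.1245

0.1245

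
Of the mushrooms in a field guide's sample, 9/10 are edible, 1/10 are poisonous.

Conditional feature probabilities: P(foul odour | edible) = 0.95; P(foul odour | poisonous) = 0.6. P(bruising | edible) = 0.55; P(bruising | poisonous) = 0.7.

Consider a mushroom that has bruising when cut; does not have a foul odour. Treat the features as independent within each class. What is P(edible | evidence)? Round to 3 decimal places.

edible: 0.9 × (1−0.95) × 0.55 = 0.02475
poisonous: 0.1 × (1−0.6) × 0.7 = 0.028
P(edible | x) = 0.02475 / 0.05275 ≈ 0.469

0.469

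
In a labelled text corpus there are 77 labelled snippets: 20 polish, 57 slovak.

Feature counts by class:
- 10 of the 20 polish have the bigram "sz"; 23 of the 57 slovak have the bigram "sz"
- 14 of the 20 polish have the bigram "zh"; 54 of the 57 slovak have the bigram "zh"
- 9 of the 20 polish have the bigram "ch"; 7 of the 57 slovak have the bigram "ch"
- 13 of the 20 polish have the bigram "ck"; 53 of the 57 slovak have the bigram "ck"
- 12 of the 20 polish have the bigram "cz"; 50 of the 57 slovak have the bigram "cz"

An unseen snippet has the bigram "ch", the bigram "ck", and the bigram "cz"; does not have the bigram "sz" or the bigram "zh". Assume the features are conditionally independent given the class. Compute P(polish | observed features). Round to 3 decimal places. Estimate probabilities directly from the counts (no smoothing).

0.746

polish: (20/77) × (10/20) × (6/20) × (9/20) × (13/20) × (12/20) ≈ 0.00683766
slovak: (57/77) × (34/57) × (3/57) × (7/57) × (53/57) × (50/57) ≈ 0.00232784
P(polish | x) = 0.00683766 / 0.0091655 ≈ 0.746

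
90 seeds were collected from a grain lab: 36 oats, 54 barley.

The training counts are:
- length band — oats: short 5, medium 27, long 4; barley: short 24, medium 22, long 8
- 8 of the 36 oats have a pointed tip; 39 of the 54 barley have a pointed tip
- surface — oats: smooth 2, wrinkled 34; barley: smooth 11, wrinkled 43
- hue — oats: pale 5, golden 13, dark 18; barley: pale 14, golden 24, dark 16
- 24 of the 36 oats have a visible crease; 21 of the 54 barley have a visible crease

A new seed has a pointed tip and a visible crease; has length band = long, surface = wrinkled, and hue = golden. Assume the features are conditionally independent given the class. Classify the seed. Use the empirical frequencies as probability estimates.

oats: (36/90) × (4/36) × (8/36) × (34/36) × (13/36) × (24/36) ≈ 0.00224559
barley: (54/90) × (8/54) × (39/54) × (43/54) × (24/54) × (21/54) ≈ 0.0088356
Highest score → barley.

barley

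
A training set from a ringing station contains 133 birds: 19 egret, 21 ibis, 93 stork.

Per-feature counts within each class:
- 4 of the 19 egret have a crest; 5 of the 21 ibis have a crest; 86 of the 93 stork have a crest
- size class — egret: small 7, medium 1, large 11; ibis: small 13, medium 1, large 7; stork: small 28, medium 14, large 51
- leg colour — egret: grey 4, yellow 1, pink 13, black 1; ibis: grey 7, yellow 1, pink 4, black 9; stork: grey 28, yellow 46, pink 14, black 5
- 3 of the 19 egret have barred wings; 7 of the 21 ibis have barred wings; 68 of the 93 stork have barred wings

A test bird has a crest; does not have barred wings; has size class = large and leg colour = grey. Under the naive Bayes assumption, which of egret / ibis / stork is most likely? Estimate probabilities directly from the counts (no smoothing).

egret: (19/133) × (4/19) × (11/19) × (4/19) × (16/19) ≈ 0.00308688
ibis: (21/133) × (5/21) × (7/21) × (7/21) × (14/21) ≈ 0.00278474
stork: (93/133) × (86/93) × (51/93) × (28/93) × (25/93) ≈ 0.028699
Highest score → stork.

stork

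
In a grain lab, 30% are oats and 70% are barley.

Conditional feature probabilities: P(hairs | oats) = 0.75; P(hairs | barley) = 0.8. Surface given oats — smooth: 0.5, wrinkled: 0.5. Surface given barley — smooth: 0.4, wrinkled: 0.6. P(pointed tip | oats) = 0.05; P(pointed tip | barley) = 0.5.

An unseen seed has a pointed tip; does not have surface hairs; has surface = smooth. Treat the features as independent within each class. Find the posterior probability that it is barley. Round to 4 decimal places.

oats: 0.3 × (1−0.75) × 0.5 × 0.05 = 0.001875
barley: 0.7 × (1−0.8) × 0.4 × 0.5 = 0.028
P(barley | x) = 0.028 / 0.029875 ≈ 0.9372

0.9372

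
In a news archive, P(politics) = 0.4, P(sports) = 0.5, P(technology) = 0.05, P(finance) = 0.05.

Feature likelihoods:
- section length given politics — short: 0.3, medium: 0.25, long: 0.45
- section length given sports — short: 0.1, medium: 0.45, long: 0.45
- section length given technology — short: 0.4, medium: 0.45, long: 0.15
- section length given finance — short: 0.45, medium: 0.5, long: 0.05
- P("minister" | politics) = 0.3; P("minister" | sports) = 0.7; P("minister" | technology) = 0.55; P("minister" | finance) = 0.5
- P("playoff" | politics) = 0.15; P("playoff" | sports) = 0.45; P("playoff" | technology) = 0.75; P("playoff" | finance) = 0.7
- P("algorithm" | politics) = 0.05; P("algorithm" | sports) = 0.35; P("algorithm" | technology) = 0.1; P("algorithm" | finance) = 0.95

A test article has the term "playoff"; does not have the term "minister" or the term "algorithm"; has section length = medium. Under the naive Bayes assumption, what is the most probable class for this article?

sports

politics: 0.4 × 0.25 × (1−0.3) × 0.15 × (1−0.05) = 0.009975
sports: 0.5 × 0.45 × (1−0.7) × 0.45 × (1−0.35) = 0.01974375
technology: 0.05 × 0.45 × (1−0.55) × 0.75 × (1−0.1) = 0.006834375
finance: 0.05 × 0.5 × (1−0.5) × 0.7 × (1−0.95) = 0.0004375
Highest score → sports.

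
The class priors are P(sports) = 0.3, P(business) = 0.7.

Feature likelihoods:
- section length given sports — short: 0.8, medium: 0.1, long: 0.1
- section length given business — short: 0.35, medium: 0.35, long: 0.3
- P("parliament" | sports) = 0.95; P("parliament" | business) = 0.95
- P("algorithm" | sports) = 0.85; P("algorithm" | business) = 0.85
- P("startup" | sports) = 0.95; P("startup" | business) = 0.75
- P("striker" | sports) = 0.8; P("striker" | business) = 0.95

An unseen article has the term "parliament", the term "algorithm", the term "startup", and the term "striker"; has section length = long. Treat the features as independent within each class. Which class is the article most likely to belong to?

business

sports: 0.3 × 0.1 × 0.95 × 0.85 × 0.95 × 0.8 = 0.018411
business: 0.7 × 0.3 × 0.95 × 0.85 × 0.75 × 0.95 = 0.1208221875
Highest score → business.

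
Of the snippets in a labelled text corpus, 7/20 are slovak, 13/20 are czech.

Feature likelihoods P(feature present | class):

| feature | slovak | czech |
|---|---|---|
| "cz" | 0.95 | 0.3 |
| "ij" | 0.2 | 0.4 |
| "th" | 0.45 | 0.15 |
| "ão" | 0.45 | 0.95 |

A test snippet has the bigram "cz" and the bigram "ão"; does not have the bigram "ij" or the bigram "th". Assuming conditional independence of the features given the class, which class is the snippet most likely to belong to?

slovak: 0.35 × 0.95 × (1−0.2) × (1−0.45) × 0.45 = 0.065835
czech: 0.65 × 0.3 × (1−0.4) × (1−0.15) × 0.95 = 0.0944775
Highest score → czech.

czech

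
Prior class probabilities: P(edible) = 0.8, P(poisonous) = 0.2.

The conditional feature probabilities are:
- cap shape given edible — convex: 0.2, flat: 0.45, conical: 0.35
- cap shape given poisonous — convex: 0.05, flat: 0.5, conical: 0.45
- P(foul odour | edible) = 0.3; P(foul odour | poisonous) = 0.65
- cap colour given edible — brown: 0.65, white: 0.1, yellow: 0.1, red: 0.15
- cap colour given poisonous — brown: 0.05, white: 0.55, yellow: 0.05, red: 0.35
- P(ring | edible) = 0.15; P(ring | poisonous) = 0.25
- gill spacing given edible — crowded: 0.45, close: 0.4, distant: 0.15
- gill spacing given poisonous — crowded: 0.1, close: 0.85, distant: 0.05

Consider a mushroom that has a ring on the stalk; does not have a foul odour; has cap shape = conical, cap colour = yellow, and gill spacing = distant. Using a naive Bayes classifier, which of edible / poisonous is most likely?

edible: 0.8 × 0.35 × (1−0.3) × 0.1 × 0.15 × 0.15 = 0.000441
poisonous: 0.2 × 0.45 × (1−0.65) × 0.05 × 0.25 × 0.05 = 0.0000196875
Highest score → edible.

edible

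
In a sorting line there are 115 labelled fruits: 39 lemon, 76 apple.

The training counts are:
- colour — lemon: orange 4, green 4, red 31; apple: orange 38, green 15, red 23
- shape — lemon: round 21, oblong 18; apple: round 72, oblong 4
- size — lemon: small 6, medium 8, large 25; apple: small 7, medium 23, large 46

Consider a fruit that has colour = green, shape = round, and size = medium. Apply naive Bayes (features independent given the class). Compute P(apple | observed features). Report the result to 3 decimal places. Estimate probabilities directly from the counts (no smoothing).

0.907

lemon: (39/115) × (4/39) × (21/39) × (8/39) ≈ 0.00384187
apple: (76/115) × (15/76) × (72/76) × (23/76) ≈ 0.0373961
P(apple | x) = 0.0373961 / 0.04123797 ≈ 0.907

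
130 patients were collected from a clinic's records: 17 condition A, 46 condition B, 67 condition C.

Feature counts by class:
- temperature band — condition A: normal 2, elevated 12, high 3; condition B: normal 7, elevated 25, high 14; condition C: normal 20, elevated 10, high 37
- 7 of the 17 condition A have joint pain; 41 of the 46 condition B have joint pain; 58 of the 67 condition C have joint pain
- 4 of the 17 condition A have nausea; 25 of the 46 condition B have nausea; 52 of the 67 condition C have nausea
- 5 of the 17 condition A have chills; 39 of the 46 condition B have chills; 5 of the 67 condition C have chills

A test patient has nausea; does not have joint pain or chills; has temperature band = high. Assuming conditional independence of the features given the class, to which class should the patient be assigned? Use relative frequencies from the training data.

condition C

condition A: (17/130) × (3/17) × (10/17) × (4/17) × (12/17) ≈ 0.00225461
condition B: (46/130) × (14/46) × (5/46) × (25/46) × (7/46) ≈ 0.000968098
condition C: (67/130) × (37/67) × (9/67) × (52/67) × (62/67) ≈ 0.0274582
Highest score → condition C.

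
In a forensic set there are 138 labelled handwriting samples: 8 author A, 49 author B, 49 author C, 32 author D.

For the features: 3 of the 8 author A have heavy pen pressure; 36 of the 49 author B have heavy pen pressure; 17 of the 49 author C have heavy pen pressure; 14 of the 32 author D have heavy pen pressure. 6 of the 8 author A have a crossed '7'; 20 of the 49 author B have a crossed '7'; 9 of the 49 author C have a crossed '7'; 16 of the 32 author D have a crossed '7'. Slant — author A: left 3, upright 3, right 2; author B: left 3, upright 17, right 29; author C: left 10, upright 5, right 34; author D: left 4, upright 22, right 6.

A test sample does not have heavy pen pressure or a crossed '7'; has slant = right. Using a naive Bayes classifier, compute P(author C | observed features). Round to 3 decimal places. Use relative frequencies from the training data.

author A: (8/138) × (5/8) × (2/8) × (2/8) ≈ 0.00226449
author B: (49/138) × (13/49) × (29/49) × (29/49) ≈ 0.0329965
author C: (49/138) × (32/49) × (40/49) × (34/49) ≈ 0.131346
author D: (32/138) × (18/32) × (16/32) × (6/32) ≈ 0.0122283
P(author C | x) = 0.131346 / 0.17883529 ≈ 0.734

0.734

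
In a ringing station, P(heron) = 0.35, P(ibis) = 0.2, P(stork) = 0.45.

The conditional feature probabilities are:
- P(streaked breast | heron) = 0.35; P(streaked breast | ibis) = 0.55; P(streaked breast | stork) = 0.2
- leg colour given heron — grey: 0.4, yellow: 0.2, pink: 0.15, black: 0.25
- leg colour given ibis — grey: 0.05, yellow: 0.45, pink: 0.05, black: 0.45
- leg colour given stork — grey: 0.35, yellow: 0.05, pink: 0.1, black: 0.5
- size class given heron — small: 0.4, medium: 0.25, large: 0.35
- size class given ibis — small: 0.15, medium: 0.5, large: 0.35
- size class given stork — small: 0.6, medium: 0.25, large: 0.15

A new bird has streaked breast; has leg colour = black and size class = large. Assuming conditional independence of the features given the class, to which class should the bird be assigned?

heron: 0.35 × 0.35 × 0.25 × 0.35 = 0.01071875
ibis: 0.2 × 0.55 × 0.45 × 0.35 = 0.017325
stork: 0.45 × 0.2 × 0.5 × 0.15 = 0.00675
Highest score → ibis.

ibis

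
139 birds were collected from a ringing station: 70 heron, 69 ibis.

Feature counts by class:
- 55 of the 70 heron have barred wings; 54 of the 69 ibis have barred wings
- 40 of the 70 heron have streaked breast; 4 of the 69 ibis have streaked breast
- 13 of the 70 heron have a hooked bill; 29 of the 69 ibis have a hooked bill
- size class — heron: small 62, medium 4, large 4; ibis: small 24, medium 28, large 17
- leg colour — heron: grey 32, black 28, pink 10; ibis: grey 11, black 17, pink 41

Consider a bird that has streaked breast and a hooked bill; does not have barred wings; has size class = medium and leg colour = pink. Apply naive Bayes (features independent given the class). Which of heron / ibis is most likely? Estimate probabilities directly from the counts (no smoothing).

ibis

heron: (70/139) × (15/70) × (40/70) × (13/70) × (4/70) × (10/70) ≈ 0.0000934862
ibis: (69/139) × (15/69) × (4/69) × (29/69) × (28/69) × (41/69) ≈ 0.000633986
Highest score → ibis.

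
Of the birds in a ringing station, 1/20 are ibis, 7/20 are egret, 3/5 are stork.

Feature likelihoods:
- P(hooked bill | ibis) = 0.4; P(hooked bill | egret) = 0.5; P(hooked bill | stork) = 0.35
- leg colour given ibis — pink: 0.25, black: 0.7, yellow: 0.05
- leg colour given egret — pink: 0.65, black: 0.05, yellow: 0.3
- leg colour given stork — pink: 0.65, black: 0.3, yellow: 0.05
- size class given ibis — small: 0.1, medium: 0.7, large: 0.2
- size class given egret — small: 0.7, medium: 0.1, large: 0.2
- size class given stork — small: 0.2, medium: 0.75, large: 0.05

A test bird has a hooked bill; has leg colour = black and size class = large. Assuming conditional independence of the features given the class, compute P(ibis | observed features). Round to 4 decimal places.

0.3636

ibis: 0.05 × 0.4 × 0.7 × 0.2 = 0.0028
egret: 0.35 × 0.5 × 0.05 × 0.2 = 0.00175
stork: 0.6 × 0.35 × 0.3 × 0.05 = 0.00315
P(ibis | x) = 0.0028 / 0.0077 ≈ 0.3636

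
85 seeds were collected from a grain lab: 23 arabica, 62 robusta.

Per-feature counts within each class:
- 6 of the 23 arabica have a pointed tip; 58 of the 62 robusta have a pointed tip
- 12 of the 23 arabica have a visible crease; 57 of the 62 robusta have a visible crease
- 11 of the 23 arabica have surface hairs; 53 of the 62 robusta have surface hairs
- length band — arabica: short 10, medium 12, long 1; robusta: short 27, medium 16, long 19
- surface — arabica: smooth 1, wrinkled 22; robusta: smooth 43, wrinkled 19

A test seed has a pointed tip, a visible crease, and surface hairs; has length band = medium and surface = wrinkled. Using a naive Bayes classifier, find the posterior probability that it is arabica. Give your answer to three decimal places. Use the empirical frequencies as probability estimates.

0.172

arabica: (23/85) × (6/23) × (12/23) × (11/23) × (12/23) × (22/23) ≈ 0.0087902
robusta: (62/85) × (58/62) × (57/62) × (53/62) × (16/62) × (19/62) ≈ 0.0424098
P(arabica | x) = 0.0087902 / 0.0512 ≈ 0.172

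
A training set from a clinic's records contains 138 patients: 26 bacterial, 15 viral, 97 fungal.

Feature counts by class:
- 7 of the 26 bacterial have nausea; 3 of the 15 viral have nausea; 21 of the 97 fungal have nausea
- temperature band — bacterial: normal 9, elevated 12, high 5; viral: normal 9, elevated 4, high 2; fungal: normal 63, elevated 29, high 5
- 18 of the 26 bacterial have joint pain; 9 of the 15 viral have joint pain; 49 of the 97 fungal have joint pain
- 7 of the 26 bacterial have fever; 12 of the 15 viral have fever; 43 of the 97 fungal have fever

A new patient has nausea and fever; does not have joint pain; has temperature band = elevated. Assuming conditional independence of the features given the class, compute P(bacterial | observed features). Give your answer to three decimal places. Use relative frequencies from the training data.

0.141

bacterial: (26/138) × (7/26) × (12/26) × (8/26) × (7/26) ≈ 0.0019394
viral: (15/138) × (3/15) × (4/15) × (6/15) × (12/15) ≈ 0.00185507
fungal: (97/138) × (21/97) × (29/97) × (48/97) × (43/97) ≈ 0.00998005
P(bacterial | x) = 0.0019394 / 0.01377452 ≈ 0.141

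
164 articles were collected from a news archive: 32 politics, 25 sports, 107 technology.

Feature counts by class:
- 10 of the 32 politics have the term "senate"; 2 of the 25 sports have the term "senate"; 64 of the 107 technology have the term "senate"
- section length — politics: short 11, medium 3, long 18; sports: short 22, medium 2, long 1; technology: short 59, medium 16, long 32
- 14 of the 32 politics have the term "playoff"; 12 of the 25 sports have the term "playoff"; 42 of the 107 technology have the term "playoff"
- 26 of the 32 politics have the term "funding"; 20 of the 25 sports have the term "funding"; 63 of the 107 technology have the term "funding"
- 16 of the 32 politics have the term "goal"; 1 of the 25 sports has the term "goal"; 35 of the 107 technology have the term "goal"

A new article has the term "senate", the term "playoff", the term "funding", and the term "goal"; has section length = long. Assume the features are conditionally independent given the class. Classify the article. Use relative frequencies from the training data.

technology

politics: (32/164) × (10/32) × (18/32) × (14/32) × (26/32) × (16/32) ≈ 0.00609607
sports: (25/164) × (2/25) × (1/25) × (12/25) × (20/25) × (1/25) ≈ 0.00000749268
technology: (107/164) × (64/107) × (32/107) × (42/107) × (63/107) × (35/107) ≈ 0.00882285
Highest score → technology.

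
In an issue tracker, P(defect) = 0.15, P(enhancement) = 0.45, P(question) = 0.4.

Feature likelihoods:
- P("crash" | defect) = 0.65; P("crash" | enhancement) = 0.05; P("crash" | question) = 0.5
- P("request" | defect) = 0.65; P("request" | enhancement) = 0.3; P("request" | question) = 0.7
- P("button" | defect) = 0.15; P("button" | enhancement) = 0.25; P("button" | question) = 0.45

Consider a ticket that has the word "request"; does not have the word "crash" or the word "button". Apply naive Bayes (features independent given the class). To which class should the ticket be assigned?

defect: 0.15 × (1−0.65) × 0.65 × (1−0.15) = 0.02900625
enhancement: 0.45 × (1−0.05) × 0.3 × (1−0.25) = 0.0961875
question: 0.4 × (1−0.5) × 0.7 × (1−0.45) = 0.077
Highest score → enhancement.

enhancement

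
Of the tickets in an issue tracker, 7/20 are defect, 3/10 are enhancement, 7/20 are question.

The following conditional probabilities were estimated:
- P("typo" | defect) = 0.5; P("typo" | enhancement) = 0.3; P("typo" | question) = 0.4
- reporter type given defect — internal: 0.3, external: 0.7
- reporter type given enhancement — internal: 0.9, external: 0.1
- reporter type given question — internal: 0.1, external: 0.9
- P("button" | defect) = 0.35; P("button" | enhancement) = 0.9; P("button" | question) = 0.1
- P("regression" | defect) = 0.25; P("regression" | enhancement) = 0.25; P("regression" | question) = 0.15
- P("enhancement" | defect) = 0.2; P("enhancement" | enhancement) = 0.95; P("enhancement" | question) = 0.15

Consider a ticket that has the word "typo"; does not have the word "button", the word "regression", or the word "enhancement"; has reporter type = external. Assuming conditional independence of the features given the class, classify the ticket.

question

defect: 0.35 × 0.5 × 0.7 × (1−0.35) × (1−0.25) × (1−0.2) = 0.047775
enhancement: 0.3 × 0.3 × 0.1 × (1−0.9) × (1−0.25) × (1−0.95) = 0.00003375
question: 0.35 × 0.4 × 0.9 × (1−0.1) × (1−0.15) × (1−0.15) = 0.0819315
Highest score → question.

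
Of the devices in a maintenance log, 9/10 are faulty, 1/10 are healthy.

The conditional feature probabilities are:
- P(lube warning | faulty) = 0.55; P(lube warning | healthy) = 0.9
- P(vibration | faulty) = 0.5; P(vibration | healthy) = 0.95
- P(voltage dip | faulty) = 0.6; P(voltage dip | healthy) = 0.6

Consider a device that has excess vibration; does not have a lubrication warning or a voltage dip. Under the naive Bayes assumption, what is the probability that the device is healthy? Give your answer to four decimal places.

0.0448

faulty: 0.9 × (1−0.55) × 0.5 × (1−0.6) = 0.081
healthy: 0.1 × (1−0.9) × 0.95 × (1−0.6) = 0.0038
P(healthy | x) = 0.0038 / 0.0848 ≈ 0.0448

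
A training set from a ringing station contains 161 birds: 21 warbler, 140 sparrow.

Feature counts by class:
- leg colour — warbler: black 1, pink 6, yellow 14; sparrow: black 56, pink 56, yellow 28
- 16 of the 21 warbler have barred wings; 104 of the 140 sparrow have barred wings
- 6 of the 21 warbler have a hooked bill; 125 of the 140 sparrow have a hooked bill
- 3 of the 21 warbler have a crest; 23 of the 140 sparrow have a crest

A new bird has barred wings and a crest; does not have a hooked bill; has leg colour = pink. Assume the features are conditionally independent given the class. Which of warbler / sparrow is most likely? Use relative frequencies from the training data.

sparrow

warbler: (21/161) × (6/21) × (16/21) × (15/21) × (3/21) ≈ 0.00289734
sparrow: (140/161) × (56/140) × (104/140) × (15/140) × (23/140) ≈ 0.0045481
Highest score → sparrow.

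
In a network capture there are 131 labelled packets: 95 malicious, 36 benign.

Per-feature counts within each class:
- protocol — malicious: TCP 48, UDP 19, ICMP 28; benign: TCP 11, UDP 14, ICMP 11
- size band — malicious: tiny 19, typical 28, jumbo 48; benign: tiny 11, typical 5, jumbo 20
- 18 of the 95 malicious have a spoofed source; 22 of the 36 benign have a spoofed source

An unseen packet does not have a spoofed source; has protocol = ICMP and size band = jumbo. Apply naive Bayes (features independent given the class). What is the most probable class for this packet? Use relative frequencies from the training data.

malicious

malicious: (95/131) × (28/95) × (48/95) × (77/95) ≈ 0.0875329
benign: (36/131) × (11/36) × (20/36) × (14/36) ≈ 0.0181416
Highest score → malicious.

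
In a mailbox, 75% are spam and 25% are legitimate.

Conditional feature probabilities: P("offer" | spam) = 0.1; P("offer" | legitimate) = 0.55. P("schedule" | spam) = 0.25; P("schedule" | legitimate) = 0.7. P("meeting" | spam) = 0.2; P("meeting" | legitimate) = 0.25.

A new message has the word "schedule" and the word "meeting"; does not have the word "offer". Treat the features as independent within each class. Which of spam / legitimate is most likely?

spam: 0.75 × (1−0.1) × 0.25 × 0.2 = 0.03375
legitimate: 0.25 × (1−0.55) × 0.7 × 0.25 = 0.0196875
Highest score → spam.

spam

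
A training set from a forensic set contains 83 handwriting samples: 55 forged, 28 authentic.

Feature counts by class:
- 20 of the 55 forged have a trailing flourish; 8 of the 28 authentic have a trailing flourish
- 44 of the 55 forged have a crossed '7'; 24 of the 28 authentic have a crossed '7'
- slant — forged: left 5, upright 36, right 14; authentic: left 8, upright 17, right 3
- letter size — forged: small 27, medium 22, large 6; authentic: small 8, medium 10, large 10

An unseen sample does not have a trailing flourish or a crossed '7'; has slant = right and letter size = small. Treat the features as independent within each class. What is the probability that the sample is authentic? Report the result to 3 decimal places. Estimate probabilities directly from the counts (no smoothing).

0.091

forged: (55/83) × (35/55) × (11/55) × (14/55) × (27/55) ≈ 0.0105387
authentic: (28/83) × (20/28) × (4/28) × (3/28) × (8/28) ≈ 0.00105378
P(authentic | x) = 0.00105378 / 0.01159248 ≈ 0.091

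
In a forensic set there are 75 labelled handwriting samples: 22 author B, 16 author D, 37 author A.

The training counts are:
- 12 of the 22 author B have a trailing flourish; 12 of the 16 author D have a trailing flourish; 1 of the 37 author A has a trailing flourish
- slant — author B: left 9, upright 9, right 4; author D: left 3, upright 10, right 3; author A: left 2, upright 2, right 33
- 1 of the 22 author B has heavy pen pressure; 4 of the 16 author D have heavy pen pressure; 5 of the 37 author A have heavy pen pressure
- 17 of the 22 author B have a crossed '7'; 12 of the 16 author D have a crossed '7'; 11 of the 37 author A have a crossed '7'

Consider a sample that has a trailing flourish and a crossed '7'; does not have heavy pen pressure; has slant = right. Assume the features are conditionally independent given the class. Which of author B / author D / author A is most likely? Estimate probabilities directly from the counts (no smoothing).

author B

author B: (22/75) × (12/22) × (4/22) × (21/22) × (17/22) ≈ 0.0214576
author D: (16/75) × (12/16) × (3/16) × (12/16) × (12/16) = 0.016875
author A: (37/75) × (1/37) × (33/37) × (32/37) × (11/37) ≈ 0.00305767
Highest score → author B.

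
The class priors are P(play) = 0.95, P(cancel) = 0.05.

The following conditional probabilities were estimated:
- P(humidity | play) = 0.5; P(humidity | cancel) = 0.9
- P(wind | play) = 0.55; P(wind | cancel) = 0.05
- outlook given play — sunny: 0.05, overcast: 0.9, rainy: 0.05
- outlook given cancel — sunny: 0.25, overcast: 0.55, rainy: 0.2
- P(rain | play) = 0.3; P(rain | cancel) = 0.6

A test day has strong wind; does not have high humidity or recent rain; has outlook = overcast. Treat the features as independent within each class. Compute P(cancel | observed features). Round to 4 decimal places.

0.0003

play: 0.95 × (1−0.5) × 0.55 × 0.9 × (1−0.3) = 0.1645875
cancel: 0.05 × (1−0.9) × 0.05 × 0.55 × (1−0.6) = 0.000055
P(cancel | x) = 0.000055 / 0.1646425 ≈ 0.0003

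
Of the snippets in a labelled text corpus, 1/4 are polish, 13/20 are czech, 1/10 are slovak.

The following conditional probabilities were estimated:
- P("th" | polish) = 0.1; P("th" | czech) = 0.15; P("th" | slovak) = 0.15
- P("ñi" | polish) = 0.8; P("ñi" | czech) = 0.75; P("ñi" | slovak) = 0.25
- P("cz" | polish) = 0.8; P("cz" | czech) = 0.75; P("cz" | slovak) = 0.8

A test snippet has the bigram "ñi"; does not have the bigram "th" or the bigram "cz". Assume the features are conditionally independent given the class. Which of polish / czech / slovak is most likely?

polish: 0.25 × (1−0.1) × 0.8 × (1−0.8) = 0.036
czech: 0.65 × (1−0.15) × 0.75 × (1−0.75) = 0.10359375
slovak: 0.1 × (1−0.15) × 0.25 × (1−0.8) = 0.00425
Highest score → czech.

czech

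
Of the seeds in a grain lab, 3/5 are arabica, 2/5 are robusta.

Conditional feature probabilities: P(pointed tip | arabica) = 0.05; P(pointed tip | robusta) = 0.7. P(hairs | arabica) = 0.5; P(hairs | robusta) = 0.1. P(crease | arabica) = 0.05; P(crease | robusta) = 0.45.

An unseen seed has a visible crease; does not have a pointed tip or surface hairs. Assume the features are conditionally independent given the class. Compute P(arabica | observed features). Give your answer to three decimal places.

arabica: 0.6 × (1−0.05) × (1−0.5) × 0.05 = 0.01425
robusta: 0.4 × (1−0.7) × (1−0.1) × 0.45 = 0.0486
P(arabica | x) = 0.01425 / 0.06285 ≈ 0.227

0.227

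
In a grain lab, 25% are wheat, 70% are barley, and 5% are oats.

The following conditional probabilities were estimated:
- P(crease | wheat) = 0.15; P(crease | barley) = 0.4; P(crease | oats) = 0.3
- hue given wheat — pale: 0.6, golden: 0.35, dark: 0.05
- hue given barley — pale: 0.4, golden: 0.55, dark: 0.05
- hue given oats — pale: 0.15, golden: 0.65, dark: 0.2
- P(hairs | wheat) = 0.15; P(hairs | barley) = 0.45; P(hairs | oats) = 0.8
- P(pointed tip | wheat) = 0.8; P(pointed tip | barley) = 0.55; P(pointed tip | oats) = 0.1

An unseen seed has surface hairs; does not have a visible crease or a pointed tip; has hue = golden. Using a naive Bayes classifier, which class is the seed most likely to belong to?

barley

wheat: 0.25 × (1−0.15) × 0.35 × 0.15 × (1−0.8) = 0.00223125
barley: 0.7 × (1−0.4) × 0.55 × 0.45 × (1−0.55) = 0.0467775
oats: 0.05 × (1−0.3) × 0.65 × 0.8 × (1−0.1) = 0.01638
Highest score → barley.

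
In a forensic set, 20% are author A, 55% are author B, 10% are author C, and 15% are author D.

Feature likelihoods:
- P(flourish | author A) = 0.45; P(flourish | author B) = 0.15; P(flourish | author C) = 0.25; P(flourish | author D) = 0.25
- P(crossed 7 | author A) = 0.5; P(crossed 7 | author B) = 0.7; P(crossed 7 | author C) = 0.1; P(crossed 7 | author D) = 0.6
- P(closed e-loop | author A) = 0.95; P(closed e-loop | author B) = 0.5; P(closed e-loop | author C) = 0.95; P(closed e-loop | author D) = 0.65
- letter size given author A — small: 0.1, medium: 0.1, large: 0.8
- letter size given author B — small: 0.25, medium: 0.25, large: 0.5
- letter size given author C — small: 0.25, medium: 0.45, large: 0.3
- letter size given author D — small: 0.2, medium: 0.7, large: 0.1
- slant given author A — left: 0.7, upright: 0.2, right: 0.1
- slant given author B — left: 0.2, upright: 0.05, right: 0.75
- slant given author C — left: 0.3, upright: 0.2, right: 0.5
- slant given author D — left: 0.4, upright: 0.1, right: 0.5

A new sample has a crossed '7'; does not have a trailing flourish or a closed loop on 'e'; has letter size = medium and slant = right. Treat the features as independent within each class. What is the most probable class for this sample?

author B

author A: 0.2 × (1−0.45) × 0.5 × (1−0.95) × 0.1 × 0.1 = 0.0000275
author B: 0.55 × (1−0.15) × 0.7 × (1−0.5) × 0.25 × 0.75 = 0.0306796875
author C: 0.1 × (1−0.25) × 0.1 × (1−0.95) × 0.45 × 0.5 = 0.000084375
author D: 0.15 × (1−0.25) × 0.6 × (1−0.65) × 0.7 × 0.5 = 0.00826875
Highest score → author B.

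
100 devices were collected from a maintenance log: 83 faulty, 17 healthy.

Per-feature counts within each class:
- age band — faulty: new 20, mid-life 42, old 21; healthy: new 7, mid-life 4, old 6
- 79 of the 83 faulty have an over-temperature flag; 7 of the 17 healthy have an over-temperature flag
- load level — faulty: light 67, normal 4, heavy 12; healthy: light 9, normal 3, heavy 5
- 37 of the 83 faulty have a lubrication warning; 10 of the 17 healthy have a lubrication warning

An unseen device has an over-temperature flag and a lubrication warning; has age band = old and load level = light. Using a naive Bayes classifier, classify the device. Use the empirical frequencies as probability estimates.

faulty

faulty: (83/100) × (21/83) × (79/83) × (67/83) × (37/83) ≈ 0.0719265
healthy: (17/100) × (6/17) × (7/17) × (9/17) × (10/17) ≈ 0.00769387
Highest score → faulty.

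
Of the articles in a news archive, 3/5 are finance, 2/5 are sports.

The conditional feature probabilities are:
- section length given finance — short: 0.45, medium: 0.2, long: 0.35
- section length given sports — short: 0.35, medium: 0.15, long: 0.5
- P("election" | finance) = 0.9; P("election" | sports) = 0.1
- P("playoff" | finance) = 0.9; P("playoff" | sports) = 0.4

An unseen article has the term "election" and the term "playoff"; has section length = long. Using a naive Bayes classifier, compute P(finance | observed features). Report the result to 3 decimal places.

finance: 0.6 × 0.35 × 0.9 × 0.9 = 0.1701
sports: 0.4 × 0.5 × 0.1 × 0.4 = 0.008
P(finance | x) = 0.1701 / 0.1781 ≈ 0.955

0.955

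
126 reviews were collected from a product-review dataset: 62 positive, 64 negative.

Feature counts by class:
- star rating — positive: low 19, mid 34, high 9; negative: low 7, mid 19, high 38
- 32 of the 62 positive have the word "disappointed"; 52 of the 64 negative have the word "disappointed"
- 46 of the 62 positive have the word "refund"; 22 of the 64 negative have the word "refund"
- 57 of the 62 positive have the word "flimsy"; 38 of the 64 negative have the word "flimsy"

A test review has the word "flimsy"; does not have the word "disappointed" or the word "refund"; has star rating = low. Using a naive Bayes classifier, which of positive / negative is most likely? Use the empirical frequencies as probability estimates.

positive

positive: (62/126) × (19/62) × (30/62) × (16/62) × (57/62) ≈ 0.0173111
negative: (64/126) × (7/64) × (12/64) × (42/64) × (38/64) = 0.004058837890625
Highest score → positive.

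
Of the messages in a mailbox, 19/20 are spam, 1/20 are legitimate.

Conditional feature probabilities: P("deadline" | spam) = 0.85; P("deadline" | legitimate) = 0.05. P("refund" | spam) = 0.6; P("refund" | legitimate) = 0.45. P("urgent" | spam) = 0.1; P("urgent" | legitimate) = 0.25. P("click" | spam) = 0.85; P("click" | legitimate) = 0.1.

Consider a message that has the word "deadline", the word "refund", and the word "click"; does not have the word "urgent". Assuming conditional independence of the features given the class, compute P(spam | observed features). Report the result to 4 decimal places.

0.9998

spam: 0.95 × 0.85 × 0.6 × (1−0.1) × 0.85 = 0.3706425
legitimate: 0.05 × 0.05 × 0.45 × (1−0.25) × 0.1 = 0.000084375
P(spam | x) = 0.3706425 / 0.370726875 ≈ 0.9998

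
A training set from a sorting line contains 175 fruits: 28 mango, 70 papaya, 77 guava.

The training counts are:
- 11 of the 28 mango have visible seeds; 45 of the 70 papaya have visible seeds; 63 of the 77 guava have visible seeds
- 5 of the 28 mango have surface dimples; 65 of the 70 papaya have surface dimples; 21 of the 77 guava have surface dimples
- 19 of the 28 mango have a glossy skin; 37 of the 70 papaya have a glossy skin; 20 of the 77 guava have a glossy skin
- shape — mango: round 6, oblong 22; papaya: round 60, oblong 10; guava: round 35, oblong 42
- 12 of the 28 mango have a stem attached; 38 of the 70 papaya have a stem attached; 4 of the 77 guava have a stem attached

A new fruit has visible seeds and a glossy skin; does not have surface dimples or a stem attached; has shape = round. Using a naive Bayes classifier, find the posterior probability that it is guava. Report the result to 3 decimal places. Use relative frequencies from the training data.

0.784

mango: (28/175) × (11/28) × (23/28) × (19/28) × (6/28) × (16/28) ≈ 0.00429018
papaya: (70/175) × (45/70) × (5/70) × (37/70) × (60/70) × (32/70) ≈ 0.00380413
guava: (77/175) × (63/77) × (56/77) × (20/77) × (35/77) × (73/77) ≈ 0.0293055
P(guava | x) = 0.0293055 / 0.03739981 ≈ 0.784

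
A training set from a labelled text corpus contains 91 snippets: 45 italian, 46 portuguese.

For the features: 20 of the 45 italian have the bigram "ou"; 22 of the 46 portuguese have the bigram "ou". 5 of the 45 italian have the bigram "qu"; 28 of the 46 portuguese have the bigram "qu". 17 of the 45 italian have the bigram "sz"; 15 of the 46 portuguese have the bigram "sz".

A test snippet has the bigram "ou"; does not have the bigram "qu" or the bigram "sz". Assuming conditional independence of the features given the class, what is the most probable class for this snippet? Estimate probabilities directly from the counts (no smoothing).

italian: (45/91) × (20/45) × (40/45) × (28/45) ≈ 0.121557
portuguese: (46/91) × (22/46) × (18/46) × (31/46) ≈ 0.0637529
Highest score → italian.

italian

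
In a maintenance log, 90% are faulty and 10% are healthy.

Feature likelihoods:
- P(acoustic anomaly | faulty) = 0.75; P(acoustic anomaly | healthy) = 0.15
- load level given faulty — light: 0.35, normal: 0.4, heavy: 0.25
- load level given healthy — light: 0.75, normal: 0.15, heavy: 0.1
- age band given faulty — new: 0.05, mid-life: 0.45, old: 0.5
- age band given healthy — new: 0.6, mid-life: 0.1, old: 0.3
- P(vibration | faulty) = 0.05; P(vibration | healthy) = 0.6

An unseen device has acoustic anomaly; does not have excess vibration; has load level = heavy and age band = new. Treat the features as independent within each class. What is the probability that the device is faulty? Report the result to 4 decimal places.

0.9570

faulty: 0.9 × 0.75 × 0.25 × 0.05 × (1−0.05) = 0.008015625
healthy: 0.1 × 0.15 × 0.1 × 0.6 × (1−0.6) = 0.00036
P(faulty | x) = 0.008015625 / 0.008375625 ≈ 0.9570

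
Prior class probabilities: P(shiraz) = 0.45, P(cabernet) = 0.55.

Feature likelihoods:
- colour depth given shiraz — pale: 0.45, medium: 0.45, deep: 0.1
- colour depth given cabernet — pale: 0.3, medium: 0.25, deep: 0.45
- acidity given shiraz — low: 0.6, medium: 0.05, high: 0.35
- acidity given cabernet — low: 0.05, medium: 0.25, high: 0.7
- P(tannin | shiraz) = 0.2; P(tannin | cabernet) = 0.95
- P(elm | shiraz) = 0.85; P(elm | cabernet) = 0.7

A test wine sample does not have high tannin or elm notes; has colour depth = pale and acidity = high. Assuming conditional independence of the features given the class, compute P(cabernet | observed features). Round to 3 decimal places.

shiraz: 0.45 × 0.45 × 0.35 × (1−0.2) × (1−0.85) = 0.008505
cabernet: 0.55 × 0.3 × 0.7 × (1−0.95) × (1−0.7) = 0.0017325
P(cabernet | x) = 0.0017325 / 0.0102375 ≈ 0.169

0.169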